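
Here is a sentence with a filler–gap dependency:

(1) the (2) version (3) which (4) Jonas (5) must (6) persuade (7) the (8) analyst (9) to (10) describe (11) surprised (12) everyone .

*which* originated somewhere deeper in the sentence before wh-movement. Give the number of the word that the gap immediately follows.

10

'which' is the direct object of 'describe'. Fronting leaves a gap immediately after 'describe':
The version which Jonas must persuade the analyst to describe ___ surprised everyone.
'describe' is word 10.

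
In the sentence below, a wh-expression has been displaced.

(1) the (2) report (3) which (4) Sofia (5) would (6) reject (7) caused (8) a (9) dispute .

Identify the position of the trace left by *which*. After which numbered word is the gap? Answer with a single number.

6

'which' is the direct object of 'reject'. Fronting leaves a gap immediately after 'reject':
The report which Sofia would reject ___ caused a dispute.
'reject' is word 6.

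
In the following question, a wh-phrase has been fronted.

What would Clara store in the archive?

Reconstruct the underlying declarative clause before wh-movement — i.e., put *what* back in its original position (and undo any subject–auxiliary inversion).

Clara would store what in the archive.

'what' is the direct object of 'store'. It moves to the left edge, and the trace sits right after 'store':
What would Clara store ___ in the archive?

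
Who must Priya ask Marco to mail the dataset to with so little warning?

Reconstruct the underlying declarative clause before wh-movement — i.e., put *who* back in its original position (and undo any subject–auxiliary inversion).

The filler 'who' is interpreted as the object of the preposition 'to' (recipient of 'mail'). Fronting leaves a gap immediately after 'to':
Who must Priya ask Marco to mail the dataset to ___ with so little warning?

Priya must ask Marco to mail the dataset to who with so little warning.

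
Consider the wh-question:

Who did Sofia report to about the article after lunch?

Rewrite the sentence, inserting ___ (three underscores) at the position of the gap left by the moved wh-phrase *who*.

In situ: Sofia did report to who about the article after lunch.
The filler 'who' is interpreted as the object of the preposition 'to'. The gap is right after 'to'.

Who did Sofia report to ___ about the article after lunch?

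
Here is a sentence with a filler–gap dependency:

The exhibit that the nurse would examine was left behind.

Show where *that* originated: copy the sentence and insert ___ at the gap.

The exhibit that the nurse would examine ___ was left behind.

The filler 'that' is interpreted as the direct object of 'examine'. The gap is right after 'examine'.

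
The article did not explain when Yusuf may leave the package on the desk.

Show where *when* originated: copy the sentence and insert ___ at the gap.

The article did not explain when Yusuf may leave the package on the desk ___.

Pre-movement form: Yusuf may leave the package on the desk when.
'when' functions as the temporal adjunct. The gap is right after 'desk'.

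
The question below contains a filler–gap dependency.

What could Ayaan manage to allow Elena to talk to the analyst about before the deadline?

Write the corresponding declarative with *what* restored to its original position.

The filler 'what' is interpreted as the object of the preposition 'about'. It moves to the left edge, and the trace sits right after 'about':
What could Ayaan manage to allow Elena to talk to the analyst about ___ before the deadline?

Ayaan could manage to allow Elena to talk to the analyst about what before the deadline.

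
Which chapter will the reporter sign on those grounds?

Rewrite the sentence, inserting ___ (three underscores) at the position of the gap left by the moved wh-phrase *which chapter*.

Which chapter will the reporter sign ___ on those grounds?

Before movement: The reporter will sign which chapter on those grounds.
'which chapter' is the direct object of 'sign'. The gap is right after 'sign'.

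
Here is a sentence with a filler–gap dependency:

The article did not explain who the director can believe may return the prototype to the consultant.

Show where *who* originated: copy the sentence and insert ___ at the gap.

In situ: The director can believe who may return the prototype to the consultant.
'who' is the subject of the clause embedded under 'believe'. The gap is right after 'believe'.

The article did not explain who the director can believe ___ may return the prototype to the consultant.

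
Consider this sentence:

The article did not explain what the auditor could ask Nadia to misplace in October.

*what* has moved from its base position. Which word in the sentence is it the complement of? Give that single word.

misplace

Before movement: The auditor could ask Nadia to misplace what in October.
The filler 'what' is interpreted as the direct object of 'misplace'. It moves to the left edge, and the trace sits right after 'misplace':
The article did not explain what the auditor could ask Nadia to misplace ___ in October.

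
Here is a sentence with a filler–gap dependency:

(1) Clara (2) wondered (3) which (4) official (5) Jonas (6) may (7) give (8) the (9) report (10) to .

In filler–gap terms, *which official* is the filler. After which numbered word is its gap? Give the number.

Underlying clause: Jonas may give the report to which official.
'which official' functions as the object of the preposition 'to' (recipient of 'give'). Wh-movement fronts it, leaving a gap right after 'to':
Clara wondered which official Jonas may give the report to ___.
'to' is word 10.

10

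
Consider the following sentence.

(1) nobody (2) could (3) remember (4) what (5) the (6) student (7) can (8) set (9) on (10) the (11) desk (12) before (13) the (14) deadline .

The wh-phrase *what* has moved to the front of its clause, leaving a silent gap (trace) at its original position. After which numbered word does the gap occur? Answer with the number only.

In situ: The student can set what on the desk before the deadline.
The filler 'what' is interpreted as the direct object of 'set'. Wh-movement fronts it, leaving a gap right after 'set':
Nobody could remember what the student can set ___ on the desk before the deadline.
'set' is word 8.

8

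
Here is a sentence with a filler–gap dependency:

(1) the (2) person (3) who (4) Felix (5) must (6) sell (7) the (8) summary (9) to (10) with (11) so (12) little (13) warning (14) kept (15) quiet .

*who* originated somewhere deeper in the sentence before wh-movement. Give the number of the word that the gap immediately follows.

9

'who' functions as the object of the preposition 'to' (recipient of 'sell'). It moves to the left edge, and the trace sits right after 'to':
The person who Felix must sell the summary to ___ with so little warning kept quiet.
'to' is word 9.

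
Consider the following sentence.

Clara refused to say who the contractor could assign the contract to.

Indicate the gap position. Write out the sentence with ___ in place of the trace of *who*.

In situ: The contractor could assign the contract to who.
'who' is the object of the preposition 'to' (recipient of 'assign'). The gap is right after 'to'.

Clara refused to say who the contractor could assign the contract to ___.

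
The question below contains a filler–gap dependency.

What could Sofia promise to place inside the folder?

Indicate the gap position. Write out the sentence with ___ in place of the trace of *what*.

What could Sofia promise to place ___ inside the folder?

Before movement: Sofia could promise to place what inside the folder.
The filler 'what' is interpreted as the direct object of 'place'. The gap is right after 'place'.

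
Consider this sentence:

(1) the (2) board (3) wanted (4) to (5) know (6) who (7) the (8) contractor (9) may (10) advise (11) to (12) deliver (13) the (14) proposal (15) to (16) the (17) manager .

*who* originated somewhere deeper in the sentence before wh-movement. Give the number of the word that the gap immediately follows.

Pre-movement form: The contractor may advise who to deliver the proposal to the manager.
'who' is the direct object of 'advise'. Fronting leaves a gap immediately after 'advise':
The board wanted to know who the contractor may advise ___ to deliver the proposal to the manager.
'advise' is word 10.

10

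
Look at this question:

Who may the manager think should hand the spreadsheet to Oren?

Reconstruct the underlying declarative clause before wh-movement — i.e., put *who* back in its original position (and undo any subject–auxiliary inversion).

The filler 'who' is interpreted as the subject of the clause embedded under 'think'. Wh-movement fronts it, leaving a gap right after 'think':
Who may the manager think ___ should hand the spreadsheet to Oren?

The manager may think who should hand the spreadsheet to Oren.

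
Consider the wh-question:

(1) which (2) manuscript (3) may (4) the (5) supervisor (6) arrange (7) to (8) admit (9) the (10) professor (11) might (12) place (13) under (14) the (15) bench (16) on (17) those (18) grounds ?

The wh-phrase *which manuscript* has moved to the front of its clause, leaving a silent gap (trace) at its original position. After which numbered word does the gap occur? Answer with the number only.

In situ: The supervisor may arrange to admit the professor might place which manuscript under the bench on those grounds.
'which manuscript' is the direct object of 'place'. It moves to the left edge, and the trace sits right after 'place':
Which manuscript may the supervisor arrange to admit the professor might place ___ under the bench on those grounds?
'place' is word 12.

12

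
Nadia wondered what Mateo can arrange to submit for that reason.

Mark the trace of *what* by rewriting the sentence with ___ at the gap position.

Pre-movement form: Mateo can arrange to submit what for that reason.
'what' functions as the direct object of 'submit'. The gap is right after 'submit'.

Nadia wondered what Mateo can arrange to submit ___ for that reason.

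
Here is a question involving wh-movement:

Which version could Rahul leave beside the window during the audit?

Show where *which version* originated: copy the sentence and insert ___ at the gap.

Which version could Rahul leave ___ beside the window during the audit?

Before movement: Rahul could leave which version beside the window during the audit.
'which version' functions as the direct object of 'leave'. The gap is right after 'leave'.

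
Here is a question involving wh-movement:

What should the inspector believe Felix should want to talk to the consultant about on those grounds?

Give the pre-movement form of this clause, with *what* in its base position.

The inspector should believe Felix should want to talk to the consultant about what on those grounds.

'what' is the object of the preposition 'about'. Wh-movement fronts it, leaving a gap right after 'about':
What should the inspector believe Felix should want to talk to the consultant about ___ on those grounds?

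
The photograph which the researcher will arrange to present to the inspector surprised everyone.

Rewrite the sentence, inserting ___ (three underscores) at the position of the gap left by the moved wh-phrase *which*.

'which' is the direct object of 'present'. The gap is right after 'present'.

The photograph which the researcher will arrange to present ___ to the inspector surprised everyone.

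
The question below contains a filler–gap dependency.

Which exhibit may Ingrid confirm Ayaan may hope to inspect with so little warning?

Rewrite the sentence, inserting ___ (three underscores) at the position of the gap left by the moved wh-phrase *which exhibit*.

Underlying clause: Ingrid may confirm Ayaan may hope to inspect which exhibit with so little warning.
'which exhibit' is the direct object of 'inspect'. The gap is right after 'inspect'.

Which exhibit may Ingrid confirm Ayaan may hope to inspect ___ with so little warning?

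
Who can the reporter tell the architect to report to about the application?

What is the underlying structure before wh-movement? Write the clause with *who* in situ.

The reporter can tell the architect to report to who about the application.

The filler 'who' is interpreted as the object of the preposition 'to'. Wh-movement fronts it, leaving a gap right after 'to':
Who can the reporter tell the architect to report to ___ about the application?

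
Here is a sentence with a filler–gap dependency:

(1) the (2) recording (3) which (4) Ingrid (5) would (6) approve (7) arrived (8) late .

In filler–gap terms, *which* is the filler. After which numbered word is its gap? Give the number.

6

'which' is the direct object of 'approve'. Fronting leaves a gap immediately after 'approve':
The recording which Ingrid would approve ___ arrived late.
'approve' is word 6.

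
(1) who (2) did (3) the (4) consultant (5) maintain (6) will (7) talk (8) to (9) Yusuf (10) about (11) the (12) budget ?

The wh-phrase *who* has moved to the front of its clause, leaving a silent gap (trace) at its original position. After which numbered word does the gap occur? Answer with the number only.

5

Pre-movement form: The consultant did maintain who will talk to Yusuf about the budget.
'who' functions as the subject of the clause embedded under 'maintain'. Wh-movement fronts it, leaving a gap right after 'maintain':
Who did the consultant maintain ___ will talk to Yusuf about the budget?
'maintain' is word 5.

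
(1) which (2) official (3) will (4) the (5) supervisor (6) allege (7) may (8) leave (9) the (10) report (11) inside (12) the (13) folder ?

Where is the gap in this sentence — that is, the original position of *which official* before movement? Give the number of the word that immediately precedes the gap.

Before movement: The supervisor will allege which official may leave the report inside the folder.
'which official' is the subject of the clause embedded under 'allege'. Wh-movement fronts it, leaving a gap right after 'allege':
Which official will the supervisor allege ___ may leave the report inside the folder?
'allege' is word 6.

6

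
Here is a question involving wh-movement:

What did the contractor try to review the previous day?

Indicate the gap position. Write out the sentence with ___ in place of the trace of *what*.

What did the contractor try to review ___ the previous day?

In situ: The contractor did try to review what the previous day.
The filler 'what' is interpreted as the direct object of 'review'. The gap is right after 'review'.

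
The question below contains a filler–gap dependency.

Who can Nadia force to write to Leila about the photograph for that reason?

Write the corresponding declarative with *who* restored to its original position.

Nadia can force who to write to Leila about the photograph for that reason.

'who' is the direct object of 'force'. It moves to the left edge, and the trace sits right after 'force':
Who can Nadia force ___ to write to Leila about the photograph for that reason?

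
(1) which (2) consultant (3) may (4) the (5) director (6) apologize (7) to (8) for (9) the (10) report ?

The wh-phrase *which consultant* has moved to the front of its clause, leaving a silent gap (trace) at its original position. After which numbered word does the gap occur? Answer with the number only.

7

Pre-movement form: The director may apologize to which consultant for the report.
The filler 'which consultant' is interpreted as the object of the preposition 'to'. It moves to the left edge, and the trace sits right after 'to':
Which consultant may the director apologize to ___ for the report?
'to' is word 7.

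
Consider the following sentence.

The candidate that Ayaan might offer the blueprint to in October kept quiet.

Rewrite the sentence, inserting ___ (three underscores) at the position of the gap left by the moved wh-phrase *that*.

The candidate that Ayaan might offer the blueprint to ___ in October kept quiet.

The filler 'that' is interpreted as the object of the preposition 'to' (recipient of 'offer'). The gap is right after 'to'.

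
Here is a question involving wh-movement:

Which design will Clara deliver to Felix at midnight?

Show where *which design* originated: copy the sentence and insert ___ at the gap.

Pre-movement form: Clara will deliver which design to Felix at midnight.
The filler 'which design' is interpreted as the direct object of 'deliver'. The gap is right after 'deliver'.

Which design will Clara deliver ___ to Felix at midnight?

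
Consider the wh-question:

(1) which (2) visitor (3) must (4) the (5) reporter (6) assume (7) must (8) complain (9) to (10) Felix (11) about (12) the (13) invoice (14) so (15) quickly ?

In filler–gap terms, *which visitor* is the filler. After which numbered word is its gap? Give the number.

Before movement: The reporter must assume which visitor must complain to Felix about the invoice so quickly.
The filler 'which visitor' is interpreted as the subject of the clause embedded under 'assume'. Fronting leaves a gap immediately after 'assume':
Which visitor must the reporter assume ___ must complain to Felix about the invoice so quickly?
'assume' is word 6.

6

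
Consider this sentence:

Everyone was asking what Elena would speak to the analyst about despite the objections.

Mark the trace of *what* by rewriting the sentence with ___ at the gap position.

Before movement: Elena would speak to the analyst about what despite the objections.
'what' functions as the object of the preposition 'about'. The gap is right after 'about'.

Everyone was asking what Elena would speak to the analyst about ___ despite the objections.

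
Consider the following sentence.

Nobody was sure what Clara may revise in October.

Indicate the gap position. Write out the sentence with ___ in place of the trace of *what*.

Pre-movement form: Clara may revise what in October.
'what' is the direct object of 'revise'. The gap is right after 'revise'.

Nobody was sure what Clara may revise ___ in October.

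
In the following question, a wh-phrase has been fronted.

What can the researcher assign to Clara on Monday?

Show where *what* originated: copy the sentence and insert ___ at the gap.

Before movement: The researcher can assign what to Clara on Monday.
'what' is the direct object of 'assign'. The gap is right after 'assign'.

What can the researcher assign ___ to Clara on Monday?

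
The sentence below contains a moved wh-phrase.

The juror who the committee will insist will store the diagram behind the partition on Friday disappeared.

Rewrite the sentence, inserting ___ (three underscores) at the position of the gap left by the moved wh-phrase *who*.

'who' is the subject of the clause embedded under 'insist'. The gap is right after 'insist'.

The juror who the committee will insist ___ will store the diagram behind the partition on Friday disappeared.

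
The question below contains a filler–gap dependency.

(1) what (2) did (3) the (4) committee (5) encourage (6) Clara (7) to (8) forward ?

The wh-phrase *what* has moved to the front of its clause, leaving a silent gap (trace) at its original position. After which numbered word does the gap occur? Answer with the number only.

8

Underlying clause: The committee did encourage Clara to forward what.
'what' functions as the direct object of 'forward'. Wh-movement fronts it, leaving a gap right after 'forward':
What did the committee encourage Clara to forward ___?
'forward' is word 8.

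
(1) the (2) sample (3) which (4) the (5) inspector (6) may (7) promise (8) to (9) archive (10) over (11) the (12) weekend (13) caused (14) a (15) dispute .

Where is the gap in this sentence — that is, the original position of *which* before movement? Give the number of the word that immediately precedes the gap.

9

'which' functions as the direct object of 'archive'. Wh-movement fronts it, leaving a gap right after 'archive':
The sample which the inspector may promise to archive ___ over the weekend caused a dispute.
'archive' is word 9.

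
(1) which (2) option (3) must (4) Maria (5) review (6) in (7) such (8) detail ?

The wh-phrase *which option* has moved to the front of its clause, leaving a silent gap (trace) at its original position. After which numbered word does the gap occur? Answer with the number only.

In situ: Maria must review which option in such detail.
'which option' functions as the direct object of 'review'. Fronting leaves a gap immediately after 'review':
Which option must Maria review ___ in such detail?
'review' is word 5.

5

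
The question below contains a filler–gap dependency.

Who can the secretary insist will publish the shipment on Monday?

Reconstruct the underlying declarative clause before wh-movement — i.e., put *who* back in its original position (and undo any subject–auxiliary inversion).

The secretary can insist who will publish the shipment on Monday.

'who' is the subject of the clause embedded under 'insist'. Fronting leaves a gap immediately after 'insist':
Who can the secretary insist ___ will publish the shipment on Monday?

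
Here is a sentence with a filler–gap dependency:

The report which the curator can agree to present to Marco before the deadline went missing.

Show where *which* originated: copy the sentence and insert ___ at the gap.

'which' is the direct object of 'present'. The gap is right after 'present'.

The report which the curator can agree to present ___ to Marco before the deadline went missing.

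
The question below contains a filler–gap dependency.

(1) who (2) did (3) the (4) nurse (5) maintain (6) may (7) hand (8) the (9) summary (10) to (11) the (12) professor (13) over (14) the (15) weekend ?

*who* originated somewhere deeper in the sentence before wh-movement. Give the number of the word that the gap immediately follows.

Pre-movement form: The nurse did maintain who may hand the summary to the professor over the weekend.
'who' functions as the subject of the clause embedded under 'maintain'. Wh-movement fronts it, leaving a gap right after 'maintain':
Who did the nurse maintain ___ may hand the summary to the professor over the weekend?
'maintain' is word 5.

5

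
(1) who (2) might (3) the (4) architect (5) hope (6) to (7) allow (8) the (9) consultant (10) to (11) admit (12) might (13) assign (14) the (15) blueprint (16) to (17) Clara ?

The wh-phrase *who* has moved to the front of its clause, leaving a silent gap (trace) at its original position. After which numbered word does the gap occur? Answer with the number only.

11

In situ: The architect might hope to allow the consultant to admit who might assign the blueprint to Clara.
'who' functions as the subject of the clause embedded under 'admit'. It moves to the left edge, and the trace sits right after 'admit':
Who might the architect hope to allow the consultant to admit ___ might assign the blueprint to Clara?
'admit' is word 11.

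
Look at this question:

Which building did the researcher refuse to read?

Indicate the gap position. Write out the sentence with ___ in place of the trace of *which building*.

In situ: The researcher did refuse to read which building.
'which building' is the direct object of 'read'. The gap is right after 'read'.

Which building did the researcher refuse to read ___?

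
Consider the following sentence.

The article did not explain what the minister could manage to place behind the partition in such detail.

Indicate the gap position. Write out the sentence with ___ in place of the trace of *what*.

Underlying clause: The minister could manage to place what behind the partition in such detail.
'what' functions as the direct object of 'place'. The gap is right after 'place'.

The article did not explain what the minister could manage to place ___ behind the partition in such detail.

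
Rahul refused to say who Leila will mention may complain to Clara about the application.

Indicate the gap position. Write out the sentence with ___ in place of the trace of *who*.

Pre-movement form: Leila will mention who may complain to Clara about the application.
'who' is the subject of the clause embedded under 'mention'. The gap is right after 'mention'.

Rahul refused to say who Leila will mention ___ may complain to Clara about the application.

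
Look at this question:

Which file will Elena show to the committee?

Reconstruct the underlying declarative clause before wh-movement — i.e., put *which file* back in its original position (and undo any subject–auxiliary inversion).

Elena will show which file to the committee.

'which file' is the direct object of 'show'. It moves to the left edge, and the trace sits right after 'show':
Which file will Elena show ___ to the committee?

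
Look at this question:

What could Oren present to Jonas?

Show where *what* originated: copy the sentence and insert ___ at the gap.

What could Oren present ___ to Jonas?

In situ: Oren could present what to Jonas.
'what' functions as the direct object of 'present'. The gap is right after 'present'.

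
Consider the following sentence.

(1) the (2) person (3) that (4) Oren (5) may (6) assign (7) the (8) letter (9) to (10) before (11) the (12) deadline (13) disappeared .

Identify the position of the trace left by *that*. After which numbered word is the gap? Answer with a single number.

The filler 'that' is interpreted as the object of the preposition 'to' (recipient of 'assign'). Wh-movement fronts it, leaving a gap right after 'to':
The person that Oren may assign the letter to ___ before the deadline disappeared.
'to' is word 9.

9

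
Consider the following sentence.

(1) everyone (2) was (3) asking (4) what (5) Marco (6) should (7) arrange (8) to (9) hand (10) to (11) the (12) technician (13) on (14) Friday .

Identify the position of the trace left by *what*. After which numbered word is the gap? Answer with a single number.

Pre-movement form: Marco should arrange to hand what to the technician on Friday.
'what' functions as the direct object of 'hand'. Fronting leaves a gap immediately after 'hand':
Everyone was asking what Marco should arrange to hand ___ to the technician on Friday.
'hand' is word 9.

9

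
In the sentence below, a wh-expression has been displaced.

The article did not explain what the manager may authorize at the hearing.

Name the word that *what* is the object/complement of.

Pre-movement form: The manager may authorize what at the hearing.
The filler 'what' is interpreted as the direct object of 'authorize'. Fronting leaves a gap immediately after 'authorize':
The article did not explain what the manager may authorize ___ at the hearing.

authorize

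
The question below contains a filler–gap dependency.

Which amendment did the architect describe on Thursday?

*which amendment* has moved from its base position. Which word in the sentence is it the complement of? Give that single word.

describe

Underlying clause: The architect did describe which amendment on Thursday.
'which amendment' functions as the direct object of 'describe'. Wh-movement fronts it, leaving a gap right after 'describe':
Which amendment did the architect describe ___ on Thursday?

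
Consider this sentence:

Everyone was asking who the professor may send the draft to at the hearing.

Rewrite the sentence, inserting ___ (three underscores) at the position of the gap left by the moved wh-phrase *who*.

Everyone was asking who the professor may send the draft to ___ at the hearing.

Pre-movement form: The professor may send the draft to who at the hearing.
'who' functions as the object of the preposition 'to' (recipient of 'send'). The gap is right after 'to'.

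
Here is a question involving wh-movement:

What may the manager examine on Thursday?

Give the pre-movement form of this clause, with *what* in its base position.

The manager may examine what on Thursday.

'what' functions as the direct object of 'examine'. Wh-movement fronts it, leaving a gap right after 'examine':
What may the manager examine ___ on Thursday?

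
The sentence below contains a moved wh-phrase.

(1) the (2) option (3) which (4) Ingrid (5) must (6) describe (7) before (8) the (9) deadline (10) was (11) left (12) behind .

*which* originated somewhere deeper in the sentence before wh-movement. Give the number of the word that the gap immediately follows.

The filler 'which' is interpreted as the direct object of 'describe'. It moves to the left edge, and the trace sits right after 'describe':
The option which Ingrid must describe ___ before the deadline was left behind.
'describe' is word 6.

6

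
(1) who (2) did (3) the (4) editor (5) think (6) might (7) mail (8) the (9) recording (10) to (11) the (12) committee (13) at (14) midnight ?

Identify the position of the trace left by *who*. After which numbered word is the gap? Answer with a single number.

5

In situ: The editor did think who might mail the recording to the committee at midnight.
The filler 'who' is interpreted as the subject of the clause embedded under 'think'. Fronting leaves a gap immediately after 'think':
Who did the editor think ___ might mail the recording to the committee at midnight?
'think' is word 5.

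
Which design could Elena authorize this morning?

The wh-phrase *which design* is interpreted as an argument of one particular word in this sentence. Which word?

authorize

Pre-movement form: Elena could authorize which design this morning.
The filler 'which design' is interpreted as the direct object of 'authorize'. It moves to the left edge, and the trace sits right after 'authorize':
Which design could Elena authorize ___ this morning?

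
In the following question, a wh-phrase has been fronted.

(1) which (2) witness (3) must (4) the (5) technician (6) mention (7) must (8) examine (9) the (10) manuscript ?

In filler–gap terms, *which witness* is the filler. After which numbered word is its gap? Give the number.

Before movement: The technician must mention which witness must examine the manuscript.
'which witness' is the subject of the clause embedded under 'mention'. It moves to the left edge, and the trace sits right after 'mention':
Which witness must the technician mention ___ must examine the manuscript?
'mention' is word 6.

6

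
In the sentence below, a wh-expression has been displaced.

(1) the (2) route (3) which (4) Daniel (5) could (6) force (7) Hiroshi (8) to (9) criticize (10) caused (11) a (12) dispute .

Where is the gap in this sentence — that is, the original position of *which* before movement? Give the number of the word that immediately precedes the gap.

'which' functions as the direct object of 'criticize'. Wh-movement fronts it, leaving a gap right after 'criticize':
The route which Daniel could force Hiroshi to criticize ___ caused a dispute.
'criticize' is word 9.

9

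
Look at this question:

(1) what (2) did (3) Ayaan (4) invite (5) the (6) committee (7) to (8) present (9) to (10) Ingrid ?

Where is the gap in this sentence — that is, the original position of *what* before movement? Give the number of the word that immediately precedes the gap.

8

Pre-movement form: Ayaan did invite the committee to present what to Ingrid.
The filler 'what' is interpreted as the direct object of 'present'. It moves to the left edge, and the trace sits right after 'present':
What did Ayaan invite the committee to present ___ to Ingrid?
'present' is word 8.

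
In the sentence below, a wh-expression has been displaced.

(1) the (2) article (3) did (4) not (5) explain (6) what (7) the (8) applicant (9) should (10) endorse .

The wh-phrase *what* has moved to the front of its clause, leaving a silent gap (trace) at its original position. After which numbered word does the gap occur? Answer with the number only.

10

In situ: The applicant should endorse what.
'what' is the direct object of 'endorse'. It moves to the left edge, and the trace sits right after 'endorse':
The article did not explain what the applicant should endorse ___.
'endorse' is word 10.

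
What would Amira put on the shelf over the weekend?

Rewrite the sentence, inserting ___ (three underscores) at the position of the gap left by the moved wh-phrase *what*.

What would Amira put ___ on the shelf over the weekend?

Before movement: Amira would put what on the shelf over the weekend.
The filler 'what' is interpreted as the direct object of 'put'. The gap is right after 'put'.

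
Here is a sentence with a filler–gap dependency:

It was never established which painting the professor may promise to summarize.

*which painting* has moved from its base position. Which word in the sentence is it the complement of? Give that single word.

summarize

Before movement: The professor may promise to summarize which painting.
'which painting' is the direct object of 'summarize'. It moves to the left edge, and the trace sits right after 'summarize':
It was never established which painting the professor may promise to summarize ___.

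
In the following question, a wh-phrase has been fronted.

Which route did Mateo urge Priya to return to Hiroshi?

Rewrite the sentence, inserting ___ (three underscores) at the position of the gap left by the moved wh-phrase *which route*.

Which route did Mateo urge Priya to return ___ to Hiroshi?

Pre-movement form: Mateo did urge Priya to return which route to Hiroshi.
'which route' is the direct object of 'return'. The gap is right after 'return'.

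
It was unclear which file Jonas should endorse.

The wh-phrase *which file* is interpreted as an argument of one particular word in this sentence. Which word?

Pre-movement form: Jonas should endorse which file.
'which file' is the direct object of 'endorse'. Fronting leaves a gap immediately after 'endorse':
It was unclear which file Jonas should endorse ___.

endorse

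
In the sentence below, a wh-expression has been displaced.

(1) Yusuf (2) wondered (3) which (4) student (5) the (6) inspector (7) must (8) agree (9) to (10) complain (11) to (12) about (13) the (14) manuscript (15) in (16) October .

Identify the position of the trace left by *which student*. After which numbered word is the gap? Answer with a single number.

Pre-movement form: The inspector must agree to complain to which student about the manuscript in October.
'which student' functions as the object of the preposition 'to'. Wh-movement fronts it, leaving a gap right after 'to':
Yusuf wondered which student the inspector must agree to complain to ___ about the manuscript in October.
'to' is word 11.

11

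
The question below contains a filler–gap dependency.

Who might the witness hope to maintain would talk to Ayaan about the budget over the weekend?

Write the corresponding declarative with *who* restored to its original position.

The witness might hope to maintain who would talk to Ayaan about the budget over the weekend.

The filler 'who' is interpreted as the subject of the clause embedded under 'maintain'. Fronting leaves a gap immediately after 'maintain':
Who might the witness hope to maintain ___ would talk to Ayaan about the budget over the weekend?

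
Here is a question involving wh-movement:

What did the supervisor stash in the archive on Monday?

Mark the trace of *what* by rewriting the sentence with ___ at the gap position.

In situ: The supervisor did stash what in the archive on Monday.
'what' functions as the direct object of 'stash'. The gap is right after 'stash'.

What did the supervisor stash ___ in the archive on Monday?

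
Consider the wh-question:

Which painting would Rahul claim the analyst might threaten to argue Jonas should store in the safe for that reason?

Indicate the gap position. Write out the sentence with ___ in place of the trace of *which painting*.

Which painting would Rahul claim the analyst might threaten to argue Jonas should store ___ in the safe for that reason?

Pre-movement form: Rahul would claim the analyst might threaten to argue Jonas should store which painting in the safe for that reason.
'which painting' is the direct object of 'store'. The gap is right after 'store'.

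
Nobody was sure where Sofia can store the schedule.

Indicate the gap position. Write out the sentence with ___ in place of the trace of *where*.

Pre-movement form: Sofia can store the schedule where.
The filler 'where' is interpreted as the locative complement of 'store'. The gap is right after 'schedule'.

Nobody was sure where Sofia can store the schedule ___.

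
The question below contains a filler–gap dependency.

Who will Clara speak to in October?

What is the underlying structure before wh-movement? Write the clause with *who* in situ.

Clara will speak to who in October.

'who' functions as the object of the preposition 'to'. Wh-movement fronts it, leaving a gap right after 'to':
Who will Clara speak to ___ in October?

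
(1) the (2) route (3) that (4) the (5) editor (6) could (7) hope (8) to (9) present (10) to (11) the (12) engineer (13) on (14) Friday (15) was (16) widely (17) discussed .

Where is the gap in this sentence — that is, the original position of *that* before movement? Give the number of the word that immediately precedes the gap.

9

The filler 'that' is interpreted as the direct object of 'present'. Wh-movement fronts it, leaving a gap right after 'present':
The route that the editor could hope to present ___ to the engineer on Friday was widely discussed.
'present' is word 9.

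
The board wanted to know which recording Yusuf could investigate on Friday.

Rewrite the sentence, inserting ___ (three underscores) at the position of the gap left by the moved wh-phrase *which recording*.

The board wanted to know which recording Yusuf could investigate ___ on Friday.

In situ: Yusuf could investigate which recording on Friday.
The filler 'which recording' is interpreted as the direct object of 'investigate'. The gap is right after 'investigate'.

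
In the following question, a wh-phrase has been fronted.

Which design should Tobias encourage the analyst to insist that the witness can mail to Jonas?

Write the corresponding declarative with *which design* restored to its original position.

The filler 'which design' is interpreted as the direct object of 'mail'. Fronting leaves a gap immediately after 'mail':
Which design should Tobias encourage the analyst to insist that the witness can mail ___ to Jonas?

Tobias should encourage the analyst to insist that the witness can mail which design to Jonas.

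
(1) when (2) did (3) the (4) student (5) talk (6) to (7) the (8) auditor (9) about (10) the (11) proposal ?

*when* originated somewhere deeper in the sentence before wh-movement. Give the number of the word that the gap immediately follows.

Underlying clause: The student did talk to the auditor about the proposal when.
'when' is the temporal adjunct. It moves to the left edge, and the trace sits right after 'proposal':
When did the student talk to the auditor about the proposal ___?
'proposal' is word 11.

11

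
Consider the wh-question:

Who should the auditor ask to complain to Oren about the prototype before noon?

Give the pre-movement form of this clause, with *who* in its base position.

'who' is the direct object of 'ask'. It moves to the left edge, and the trace sits right after 'ask':
Who should the auditor ask ___ to complain to Oren about the prototype before noon?

The auditor should ask who to complain to Oren about the prototype before noon.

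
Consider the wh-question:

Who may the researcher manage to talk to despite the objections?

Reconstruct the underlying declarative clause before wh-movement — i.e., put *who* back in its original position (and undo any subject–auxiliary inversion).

The researcher may manage to talk to who despite the objections.

The filler 'who' is interpreted as the object of the preposition 'to'. Fronting leaves a gap immediately after 'to':
Who may the researcher manage to talk to ___ despite the objections?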